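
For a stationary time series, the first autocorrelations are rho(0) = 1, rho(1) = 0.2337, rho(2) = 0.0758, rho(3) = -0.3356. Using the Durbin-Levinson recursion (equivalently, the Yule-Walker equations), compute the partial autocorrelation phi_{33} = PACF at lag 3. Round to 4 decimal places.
\phi_{33} = -0.3790

The PACF at lag k is phi_{kk}, the last component of the solution
to the Yule-Walker system G_k phi = r_k where
  (G_k)_{ij} = rho(|i - j|), (r_k)_i = rho(i), i,j = 1..k.
Equivalently, Durbin-Levinson gives phi_{kk} iteratively:
  phi_{11} = rho(1)
  phi_{kk} = [rho(k) - sum_{j=1..k-1} phi_{k-1,j} rho(k-j)]
            / [1 - sum_{j=1..k-1} phi_{k-1,j} rho(j)],
  phi_{k,j} = phi_{k-1,j} - phi_{kk} phi_{k-1,k-j},  j = 1..k-1.
Step k = 1:
  phi_11 = rho(1) = 0.2337.
Step k = 2:
  phi_22 = [rho(2) - phi_11 rho(1)] / [1 - phi_11 rho(1)] = [0.0758 - (0.2337)(0.2337)] / [1 - (0.2337)(0.2337)]
         = 0.02118431 / 0.94538431 = 0.022408.
  Update: phi_21 = phi_11 - phi_22 phi_11 = 0.2337 - (0.022408)(0.2337) = 0.228463.
Step k = 3:
  phi_33 = [rho(3) - phi_21 rho(2) - phi_22 rho(1)] / [1 - phi_21 rho(1) - phi_22 rho(2)]
    numerator   = -0.3356 - (0.228463)(0.0758) - (0.022408)(0.2337) = -0.3581543
    denominator = 1 - (0.228463)(0.2337) - (0.022408)(0.0758) = 0.94490961
  phi_33 = -0.3581543 / 0.94490961 = -0.379.
Therefore phi_{33} = -0.3790.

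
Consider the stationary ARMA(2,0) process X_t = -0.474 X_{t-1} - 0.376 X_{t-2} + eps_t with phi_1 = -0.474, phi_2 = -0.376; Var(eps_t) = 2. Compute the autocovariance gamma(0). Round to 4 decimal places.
\gamma(0) = 2.6429

Multiply the model equation by X_{t-k} and take expectations. With theta_0 = psi_0 = 1 and psi_j the MA(infinity) weights, this gives
  gamma(k) - sum_i phi_i gamma(k-i) = c_k,
  c_k = sigma^2 * sum_{j=k..q} theta_j psi_{j-k}   (c_k = 0 for k > q),
using gamma(-m) = gamma(m).
Pure AR (q = 0): c_0 = sigma^2 = 2, c_k = 0 for k >= 1.
Equations for k = 0, 1, 2 (AR order 2, c_2 = 0):
  (E0) gamma(0) = phi_1 gamma(1) + phi_2 gamma(2) + c_0
  (E1) gamma(1) = phi_1 gamma(0) + phi_2 gamma(1) + c_1
  (E2) gamma(2) = phi_1 gamma(1) + phi_2 gamma(0)
From (E1): gamma(1) = A gamma(0) + B with
  A = phi_1 / (1 - phi_2) = -0.474 / 1.376 = -0.344477,   B = c_1 / (1 - phi_2) = 0 / 1.376 = 0.
Insert (E2) into (E0): gamma(0) (1 - phi_2^2) = phi_1 (1 + phi_2) gamma(1) + c_0.
  phi_1 (1 + phi_2) = (-0.474)(0.624) = -0.295776,   1 - phi_2^2 = 0.858624.
Replace gamma(1) by A gamma(0) + B and collect gamma(0):
  gamma(0) [0.858624 - (-0.295776)(-0.344477)] = c_0 = 2
  gamma(0) * 0.756736 = 2
  gamma(0) = 2 / 0.756736 = 2.642929.
Therefore gamma(0) = 2.6429 (to 4 decimal places).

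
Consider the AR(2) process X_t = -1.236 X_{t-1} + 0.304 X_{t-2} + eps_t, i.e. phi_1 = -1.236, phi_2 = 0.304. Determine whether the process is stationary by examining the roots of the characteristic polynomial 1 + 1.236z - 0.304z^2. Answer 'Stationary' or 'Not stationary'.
\text{Not stationary}

The AR(p) characteristic polynomial is P(z) = 1 + 1.236z - 0.304z^2.
Stationarity requires all roots to lie outside the unit circle, i.e. |z| > 1 for every root.
Set 1 + (1.236) z + (-0.304) z^2 = 0, i.e. a z^2 + b z + c = 0 with a = -0.304, b = 1.236, c = 1.
Discriminant D = b^2 - 4ac = (1.236)^2 - 4*(-0.304)*1 = 1.527696 - (-1.216) = 2.743696.
D >= 0, so the roots are real: z = (-b +/- sqrt(D)) / (2a) = (-1.236 +/- 1.656411) / (-0.608).
  z_1 = (-1.236 + 1.656411) / (-0.608) = -0.6915,   |z_1| = 0.6915.
  z_2 = (-1.236 - 1.656411) / (-0.608) = 4.7573,   |z_2| = 4.7573.
Moduli of all roots: 0.6915, 4.7573.
All moduli strictly greater than 1? No.
Verdict: Not stationary.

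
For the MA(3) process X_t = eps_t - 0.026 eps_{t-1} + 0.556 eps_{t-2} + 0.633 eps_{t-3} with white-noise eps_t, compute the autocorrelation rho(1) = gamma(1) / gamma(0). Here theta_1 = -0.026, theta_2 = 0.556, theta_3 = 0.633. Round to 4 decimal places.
\rho(1) = 0.1821

For an MA(q) process with theta_0 = 1, the autocovariance is
  gamma(k) = sigma^2 * sum_{i=0..q-k} theta_i * theta_{i+k},
and rho(k) = gamma(k) / gamma(0). Sigma^2 cancels.
  numerator   = (1)*(-0.026) + (-0.026)*(0.556) + (0.556)*(0.633) = 0.311492.
  denominator = (1)^2 + (-0.026)^2 + (0.556)^2 + (0.633)^2 = 1.710501.
  rho(1) = 0.311492 / 1.710501 = 0.1821.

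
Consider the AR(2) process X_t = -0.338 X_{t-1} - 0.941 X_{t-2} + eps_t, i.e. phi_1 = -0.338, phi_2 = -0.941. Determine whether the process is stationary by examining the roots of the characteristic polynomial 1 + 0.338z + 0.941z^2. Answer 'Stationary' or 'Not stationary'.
\text{Stationary}

The AR(p) characteristic polynomial is P(z) = 1 + 0.338z + 0.941z^2.
Stationarity requires all roots to lie outside the unit circle, i.e. |z| > 1 for every root.
Set 1 + (0.338) z + (0.941) z^2 = 0, i.e. a z^2 + b z + c = 0 with a = 0.941, b = 0.338, c = 1.
Discriminant D = b^2 - 4ac = (0.338)^2 - 4*(0.941)*1 = 0.114244 - (3.764) = -3.649756.
D < 0, so the roots are the complex-conjugate pair z = (-b +/- i sqrt(-D)) / (2a) = -0.1796 +/- 1.0151i.
For a conjugate pair |z|^2 = z * conj(z) = (product of roots) = c/a = 1/(0.941) = 1.062699, so |z| = sqrt(1.062699) = 1.0309 for both roots.
Moduli of all roots: 1.0309, 1.0309.
All moduli strictly greater than 1? Yes.
Verdict: Stationary.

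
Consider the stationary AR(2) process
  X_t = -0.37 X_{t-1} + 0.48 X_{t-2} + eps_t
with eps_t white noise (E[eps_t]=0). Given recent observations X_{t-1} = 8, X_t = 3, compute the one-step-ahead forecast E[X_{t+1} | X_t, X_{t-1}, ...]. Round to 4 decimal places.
E[X_{t+1} \mid \mathcal F_t] = 2.7300

For an AR(p) model X_t = c + sum_i phi_i X_{t-i} + eps_t, the
one-step-ahead conditional mean is
  E[X_{t+1} | X_t, ...] = c + sum_i phi_i X_{t+1-i}.
Substitute known values:
  E[X_{t+1} | ...] = (-0.37) * (3) + (0.48) * (8)
                   = 2.7300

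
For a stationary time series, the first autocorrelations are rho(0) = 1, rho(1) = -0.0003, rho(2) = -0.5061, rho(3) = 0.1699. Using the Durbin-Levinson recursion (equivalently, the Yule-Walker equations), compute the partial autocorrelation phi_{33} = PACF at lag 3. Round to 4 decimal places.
\phi_{33} = 0.2279

The PACF at lag k is phi_{kk}, the last component of the solution
to the Yule-Walker system G_k phi = r_k where
  (G_k)_{ij} = rho(|i - j|), (r_k)_i = rho(i), i,j = 1..k.
Equivalently, Durbin-Levinson gives phi_{kk} iteratively:
  phi_{11} = rho(1)
  phi_{kk} = [rho(k) - sum_{j=1..k-1} phi_{k-1,j} rho(k-j)]
            / [1 - sum_{j=1..k-1} phi_{k-1,j} rho(j)],
  phi_{k,j} = phi_{k-1,j} - phi_{kk} phi_{k-1,k-j},  j = 1..k-1.
Step k = 1:
  phi_11 = rho(1) = -0.0003.
Step k = 2:
  phi_22 = [rho(2) - phi_11 rho(1)] / [1 - phi_11 rho(1)] = [-0.5061 - (-0.0003)(-0.0003)] / [1 - (-0.0003)(-0.0003)]
         = -0.50610009 / 0.99999991 = -0.5061.
  Update: phi_21 = phi_11 - phi_22 phi_11 = -0.0003 - (-0.5061)(-0.0003) = -0.000452.
Step k = 3:
  phi_33 = [rho(3) - phi_21 rho(2) - phi_22 rho(1)] / [1 - phi_21 rho(1) - phi_22 rho(2)]
    numerator   = 0.1699 - (-0.000452)(-0.5061) - (-0.5061)(-0.0003) = 0.1695195
    denominator = 1 - (-0.000452)(-0.0003) - (-0.5061)(-0.5061) = 0.74386259
  phi_33 = 0.1695195 / 0.74386259 = 0.2279.
Therefore phi_{33} = 0.2279.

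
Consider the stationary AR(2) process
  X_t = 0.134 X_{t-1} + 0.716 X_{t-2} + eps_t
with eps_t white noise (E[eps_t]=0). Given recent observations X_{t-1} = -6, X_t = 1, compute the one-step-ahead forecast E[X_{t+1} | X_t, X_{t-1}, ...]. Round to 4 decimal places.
E[X_{t+1} \mid \mathcal F_t] = -4.1620

For an AR(p) model X_t = c + sum_i phi_i X_{t-i} + eps_t, the
one-step-ahead conditional mean is
  E[X_{t+1} | X_t, ...] = c + sum_i phi_i X_{t+1-i}.
Substitute known values:
  E[X_{t+1} | ...] = (0.134) * (1) + (0.716) * (-6)
                   = -4.1620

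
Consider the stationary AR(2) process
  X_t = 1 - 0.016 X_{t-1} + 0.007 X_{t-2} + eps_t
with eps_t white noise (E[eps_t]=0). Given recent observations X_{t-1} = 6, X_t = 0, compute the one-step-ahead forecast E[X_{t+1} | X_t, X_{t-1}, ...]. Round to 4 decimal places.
E[X_{t+1} \mid \mathcal F_t] = 1.0420

For an AR(p) model X_t = c + sum_i phi_i X_{t-i} + eps_t, the
one-step-ahead conditional mean is
  E[X_{t+1} | X_t, ...] = c + sum_i phi_i X_{t+1-i}.
Substitute known values:
  E[X_{t+1} | ...] = 1 + (-0.016) * (0) + (0.007) * (6)
                   = 1.0420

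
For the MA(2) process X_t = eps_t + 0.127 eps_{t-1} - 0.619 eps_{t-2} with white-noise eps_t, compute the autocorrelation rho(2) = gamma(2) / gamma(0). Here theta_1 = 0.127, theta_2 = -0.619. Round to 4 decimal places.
\rho(2) = -0.4424

For an MA(q) process with theta_0 = 1, the autocovariance is
  gamma(k) = sigma^2 * sum_{i=0..q-k} theta_i * theta_{i+k},
and rho(k) = gamma(k) / gamma(0). Sigma^2 cancels.
  numerator   = (1)*(-0.619) = -0.619.
  denominator = (1)^2 + (0.127)^2 + (-0.619)^2 = 1.39929.
  rho(2) = -0.619 / 1.39929 = -0.4424.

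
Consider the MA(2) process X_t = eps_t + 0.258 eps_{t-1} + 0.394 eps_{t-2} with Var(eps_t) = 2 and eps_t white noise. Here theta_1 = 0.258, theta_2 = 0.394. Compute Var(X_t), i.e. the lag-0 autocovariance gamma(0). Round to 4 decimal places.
\gamma(0) = 2.4436

For an MA(q) process X_t = eps_t + sum_i theta_i eps_{t-i} with
Var(eps_t) = sigma^2, the variance is
  gamma(0) = sigma^2 * (1 + sum_i theta_i^2).
  sum_i theta_i^2 = (0.258)^2 + (0.394)^2 = 0.066564 + 0.155236 = 0.2218.
  gamma(0) = 2 * (1 + 0.2218) = 2 * 1.2218 = 2.4436.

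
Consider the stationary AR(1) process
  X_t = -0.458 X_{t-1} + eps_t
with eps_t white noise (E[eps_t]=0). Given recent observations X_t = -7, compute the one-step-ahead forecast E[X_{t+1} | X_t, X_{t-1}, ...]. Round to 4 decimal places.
E[X_{t+1} \mid \mathcal F_t] = 3.2060

For an AR(p) model X_t = c + sum_i phi_i X_{t-i} + eps_t, the
one-step-ahead conditional mean is
  E[X_{t+1} | X_t, ...] = c + sum_i phi_i X_{t+1-i}.
Substitute known values:
  E[X_{t+1} | ...] = (-0.458) * (-7)
                   = 3.2060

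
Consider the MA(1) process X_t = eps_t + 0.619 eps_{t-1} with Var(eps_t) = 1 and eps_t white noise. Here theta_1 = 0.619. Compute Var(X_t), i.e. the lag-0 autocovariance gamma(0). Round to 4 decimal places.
\gamma(0) = 1.3832

For an MA(q) process X_t = eps_t + sum_i theta_i eps_{t-i} with
Var(eps_t) = sigma^2, the variance is
  gamma(0) = sigma^2 * (1 + sum_i theta_i^2).
  sum_i theta_i^2 = (0.619)^2 = 0.383161.
  gamma(0) = 1 * (1 + 0.383161) = 1 * 1.383161 = 1.383161, which rounds to 1.3832.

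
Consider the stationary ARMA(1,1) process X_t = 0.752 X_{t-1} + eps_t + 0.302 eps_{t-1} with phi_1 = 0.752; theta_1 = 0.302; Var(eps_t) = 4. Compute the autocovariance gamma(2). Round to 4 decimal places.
\gamma(2) = 8.9539

Multiply the model equation by X_{t-k} and take expectations. With theta_0 = psi_0 = 1 and psi_j the MA(infinity) weights, this gives
  gamma(k) - sum_i phi_i gamma(k-i) = c_k,
  c_k = sigma^2 * sum_{j=k..q} theta_j psi_{j-k}   (c_k = 0 for k > q),
using gamma(-m) = gamma(m).
psi-weights needed (psi_j = theta_j + sum_i phi_i psi_{j-i}):
  psi_1 = theta_1 + phi_1 = 0.302 + (0.752) = 1.054
Right-hand sides:
  c_0 = sigma^2 (1 + theta_1 psi_1) = 4 * (1 + (0.302)(1.054)) = 4 * 1.318308 = 5.273232
  c_1 = sigma^2 theta_1 = 4 * (0.302) = 1.208
  c_2 = 0
Equations for k = 0 and k = 1 (AR order 1):
  gamma(0) = phi_1 gamma(1) + c_0
  gamma(1) = phi_1 gamma(0) + c_1
Substituting the second into the first: gamma(0) (1 - phi_1^2) = c_0 + phi_1 c_1, so
  gamma(0) = (c_0 + phi_1 c_1) / (1 - phi_1^2) = (5.273232 + (0.752)(1.208)) / (1 - (0.752)^2) = 6.181648 / 0.434496 = 14.227169.
  gamma(1) = phi_1 gamma(0) + c_1 = (0.752)(14.227169) + (1.208) = 11.906831.
For k = 2 (> q): gamma(2) = phi_1 gamma(1) = (0.752)(11.906831) = 8.953937.
Therefore gamma(2) = 8.9539 (to 4 decimal places).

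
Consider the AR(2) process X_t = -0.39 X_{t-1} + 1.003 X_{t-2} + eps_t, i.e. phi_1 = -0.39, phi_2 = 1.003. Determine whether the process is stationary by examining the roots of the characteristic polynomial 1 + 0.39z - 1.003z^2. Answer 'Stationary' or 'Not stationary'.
\text{Not stationary}

The AR(p) characteristic polynomial is P(z) = 1 + 0.39z - 1.003z^2.
Stationarity requires all roots to lie outside the unit circle, i.e. |z| > 1 for every root.
Set 1 + (0.39) z + (-1.003) z^2 = 0, i.e. a z^2 + b z + c = 0 with a = -1.003, b = 0.39, c = 1.
Discriminant D = b^2 - 4ac = (0.39)^2 - 4*(-1.003)*1 = 0.1521 - (-4.012) = 4.1641.
D >= 0, so the roots are real: z = (-b +/- sqrt(D)) / (2a) = (-0.39 +/- 2.040613) / (-2.006).
  z_1 = (-0.39 + 2.040613) / (-2.006) = -0.8228,   |z_1| = 0.8228.
  z_2 = (-0.39 - 2.040613) / (-2.006) = 1.2117,   |z_2| = 1.2117.
Moduli of all roots: 0.8228, 1.2117.
All moduli strictly greater than 1? No.
Verdict: Not stationary.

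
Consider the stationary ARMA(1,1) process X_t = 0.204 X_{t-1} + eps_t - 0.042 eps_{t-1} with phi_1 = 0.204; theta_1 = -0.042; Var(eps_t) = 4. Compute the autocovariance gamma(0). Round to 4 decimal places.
\gamma(0) = 4.1095

Multiply the model equation by X_{t-k} and take expectations. With theta_0 = psi_0 = 1 and psi_j the MA(infinity) weights, this gives
  gamma(k) - sum_i phi_i gamma(k-i) = c_k,
  c_k = sigma^2 * sum_{j=k..q} theta_j psi_{j-k}   (c_k = 0 for k > q),
using gamma(-m) = gamma(m).
psi-weights needed (psi_j = theta_j + sum_i phi_i psi_{j-i}):
  psi_1 = theta_1 + phi_1 = -0.042 + (0.204) = 0.162
Right-hand sides:
  c_0 = sigma^2 (1 + theta_1 psi_1) = 4 * (1 + (-0.042)(0.162)) = 4 * 0.993196 = 3.972784
  c_1 = sigma^2 theta_1 = 4 * (-0.042) = -0.168
  c_2 = 0
Equations for k = 0 and k = 1 (AR order 1):
  gamma(0) = phi_1 gamma(1) + c_0
  gamma(1) = phi_1 gamma(0) + c_1
Substituting the second into the first: gamma(0) (1 - phi_1^2) = c_0 + phi_1 c_1, so
  gamma(0) = (c_0 + phi_1 c_1) / (1 - phi_1^2) = (3.972784 + (0.204)(-0.168)) / (1 - (0.204)^2) = 3.938512 / 0.958384 = 4.109534.
Therefore gamma(0) = 4.1095 (to 4 decimal places).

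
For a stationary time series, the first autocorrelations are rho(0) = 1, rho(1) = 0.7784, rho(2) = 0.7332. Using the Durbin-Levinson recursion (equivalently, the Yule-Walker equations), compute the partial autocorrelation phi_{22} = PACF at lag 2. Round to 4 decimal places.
\phi_{22} = 0.3230

The PACF at lag k is phi_{kk}, the last component of the solution
to the Yule-Walker system G_k phi = r_k where
  (G_k)_{ij} = rho(|i - j|), (r_k)_i = rho(i), i,j = 1..k.
Equivalently, Durbin-Levinson gives phi_{kk} iteratively:
  phi_{11} = rho(1)
  phi_{kk} = [rho(k) - sum_{j=1..k-1} phi_{k-1,j} rho(k-j)]
            / [1 - sum_{j=1..k-1} phi_{k-1,j} rho(j)],
  phi_{k,j} = phi_{k-1,j} - phi_{kk} phi_{k-1,k-j},  j = 1..k-1.
Step k = 1:
  phi_11 = rho(1) = 0.7784.
Step k = 2:
  phi_22 = [rho(2) - phi_11 rho(1)] / [1 - phi_11 rho(1)] = [0.7332 - (0.7784)(0.7784)] / [1 - (0.7784)(0.7784)]
         = 0.12729344 / 0.39409344 = 0.323.
Therefore phi_{22} = 0.3230.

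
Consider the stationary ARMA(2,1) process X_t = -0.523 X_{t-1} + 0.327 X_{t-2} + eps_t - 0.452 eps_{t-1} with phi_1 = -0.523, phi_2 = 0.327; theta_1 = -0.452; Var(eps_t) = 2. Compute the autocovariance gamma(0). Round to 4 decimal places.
\gamma(0) = 10.7810

Multiply the model equation by X_{t-k} and take expectations. With theta_0 = psi_0 = 1 and psi_j the MA(infinity) weights, this gives
  gamma(k) - sum_i phi_i gamma(k-i) = c_k,
  c_k = sigma^2 * sum_{j=k..q} theta_j psi_{j-k}   (c_k = 0 for k > q),
using gamma(-m) = gamma(m).
psi-weights needed (psi_j = theta_j + sum_i phi_i psi_{j-i}):
  psi_1 = theta_1 + phi_1 = -0.452 + (-0.523) = -0.975
Right-hand sides:
  c_0 = sigma^2 (1 + theta_1 psi_1) = 2 * (1 + (-0.452)(-0.975)) = 2 * 1.4407 = 2.8814
  c_1 = sigma^2 theta_1 = 2 * (-0.452) = -0.904
  c_2 = 0
Equations for k = 0, 1, 2 (AR order 2, c_2 = 0):
  (E0) gamma(0) = phi_1 gamma(1) + phi_2 gamma(2) + c_0
  (E1) gamma(1) = phi_1 gamma(0) + phi_2 gamma(1) + c_1
  (E2) gamma(2) = phi_1 gamma(1) + phi_2 gamma(0)
From (E1): gamma(1) = A gamma(0) + B with
  A = phi_1 / (1 - phi_2) = -0.523 / 0.673 = -0.777117,   B = c_1 / (1 - phi_2) = -0.904 / 0.673 = -1.343239.
Insert (E2) into (E0): gamma(0) (1 - phi_2^2) = phi_1 (1 + phi_2) gamma(1) + c_0.
  phi_1 (1 + phi_2) = (-0.523)(1.327) = -0.694021,   1 - phi_2^2 = 0.893071.
Replace gamma(1) by A gamma(0) + B and collect gamma(0):
  gamma(0) [0.893071 - (-0.694021)(-0.777117)] = (-0.694021)(-1.343239) + 2.8814
  gamma(0) * 0.353735 = 3.813636
  gamma(0) = 3.813636 / 0.353735 = 10.781048.
Therefore gamma(0) = 10.7810 (to 4 decimal places).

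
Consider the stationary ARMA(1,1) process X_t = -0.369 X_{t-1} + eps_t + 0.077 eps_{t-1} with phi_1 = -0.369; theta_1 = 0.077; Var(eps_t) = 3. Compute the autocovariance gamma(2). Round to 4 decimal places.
\gamma(2) = 0.3636

Multiply the model equation by X_{t-k} and take expectations. With theta_0 = psi_0 = 1 and psi_j the MA(infinity) weights, this gives
  gamma(k) - sum_i phi_i gamma(k-i) = c_k,
  c_k = sigma^2 * sum_{j=k..q} theta_j psi_{j-k}   (c_k = 0 for k > q),
using gamma(-m) = gamma(m).
psi-weights needed (psi_j = theta_j + sum_i phi_i psi_{j-i}):
  psi_1 = theta_1 + phi_1 = 0.077 + (-0.369) = -0.292
Right-hand sides:
  c_0 = sigma^2 (1 + theta_1 psi_1) = 3 * (1 + (0.077)(-0.292)) = 3 * 0.977516 = 2.932548
  c_1 = sigma^2 theta_1 = 3 * (0.077) = 0.231
  c_2 = 0
Equations for k = 0 and k = 1 (AR order 1):
  gamma(0) = phi_1 gamma(1) + c_0
  gamma(1) = phi_1 gamma(0) + c_1
Substituting the second into the first: gamma(0) (1 - phi_1^2) = c_0 + phi_1 c_1, so
  gamma(0) = (c_0 + phi_1 c_1) / (1 - phi_1^2) = (2.932548 + (-0.369)(0.231)) / (1 - (-0.369)^2) = 2.847309 / 0.863839 = 3.296111.
  gamma(1) = phi_1 gamma(0) + c_1 = (-0.369)(3.296111) + (0.231) = -0.985265.
For k = 2 (> q): gamma(2) = phi_1 gamma(1) = (-0.369)(-0.985265) = 0.363563.
Therefore gamma(2) = 0.3636 (to 4 decimal places).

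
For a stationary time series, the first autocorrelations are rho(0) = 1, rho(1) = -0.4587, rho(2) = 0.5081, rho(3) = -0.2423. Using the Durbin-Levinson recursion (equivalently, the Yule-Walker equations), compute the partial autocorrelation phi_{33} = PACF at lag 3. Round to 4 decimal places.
\phi_{33} = 0.1120

The PACF at lag k is phi_{kk}, the last component of the solution
to the Yule-Walker system G_k phi = r_k where
  (G_k)_{ij} = rho(|i - j|), (r_k)_i = rho(i), i,j = 1..k.
Equivalently, Durbin-Levinson gives phi_{kk} iteratively:
  phi_{11} = rho(1)
  phi_{kk} = [rho(k) - sum_{j=1..k-1} phi_{k-1,j} rho(k-j)]
            / [1 - sum_{j=1..k-1} phi_{k-1,j} rho(j)],
  phi_{k,j} = phi_{k-1,j} - phi_{kk} phi_{k-1,k-j},  j = 1..k-1.
Step k = 1:
  phi_11 = rho(1) = -0.4587.
Step k = 2:
  phi_22 = [rho(2) - phi_11 rho(1)] / [1 - phi_11 rho(1)] = [0.5081 - (-0.4587)(-0.4587)] / [1 - (-0.4587)(-0.4587)]
         = 0.29769431 / 0.78959431 = 0.377022.
  Update: phi_21 = phi_11 - phi_22 phi_11 = -0.4587 - (0.377022)(-0.4587) = -0.28576.
Step k = 3:
  phi_33 = [rho(3) - phi_21 rho(2) - phi_22 rho(1)] / [1 - phi_21 rho(1) - phi_22 rho(2)]
    numerator   = -0.2423 - (-0.28576)(0.5081) - (0.377022)(-0.4587) = 0.07583462
    denominator = 1 - (-0.28576)(-0.4587) - (0.377022)(0.5081) = 0.67735705
  phi_33 = 0.07583462 / 0.67735705 = 0.112.
Therefore phi_{33} = 0.1120.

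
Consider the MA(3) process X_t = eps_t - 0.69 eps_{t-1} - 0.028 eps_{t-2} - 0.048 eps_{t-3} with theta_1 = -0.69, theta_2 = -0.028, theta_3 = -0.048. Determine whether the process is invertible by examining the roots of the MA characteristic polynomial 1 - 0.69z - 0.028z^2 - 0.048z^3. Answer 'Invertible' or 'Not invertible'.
\text{Invertible}

The MA(q) characteristic polynomial is P(z) = 1 - 0.69z - 0.028z^2 - 0.048z^3.
Invertibility requires all roots to lie outside the unit circle, i.e. |z| > 1 for every root.
Degree 3: look for a simple real root z0 first, then factor out (1 - z/z0) and solve the remaining quadratic.
Testing z0 = 1.25: P(1.25) = 1 + (-0.69)(1.25) + (-0.028)(1.25)^2 + (-0.048)(1.25)^3
  = 1 + (-0.8625) + (-0.04375) + (-0.09375) = 0.  So z_0 = 1.25 is a root, |z_0| = 1.25.
Divide out the factor (1 - 0.8 z) = (1 - z/z0) (since 1/z0 = 0.8):
  P(z) = (1 - 0.8 z)(1 + (0.11) z + (0.06) z^2)
  [check: z-coef 0.11 - (0.8) = -0.69; z^2-coef 0.06 - (0.8)(0.11) = -0.028; z^3-coef -(0.8)(0.06) = -0.048.]
Remaining roots from the quadratic factor 1 + (0.11) z + (0.06) z^2:
  Set 1 + (0.11) z + (0.06) z^2 = 0, i.e. a z^2 + b z + c = 0 with a = 0.06, b = 0.11, c = 1.
  Discriminant D = b^2 - 4ac = (0.11)^2 - 4*(0.06)*1 = 0.0121 - (0.24) = -0.2279.
  D < 0, so the roots are the complex-conjugate pair z = (-b +/- i sqrt(-D)) / (2a) = -0.9167 +/- 3.9782i.
  For a conjugate pair |z|^2 = z * conj(z) = (product of roots) = c/a = 1/(0.06) = 16.666667, so |z| = sqrt(16.666667) = 4.0825 for both roots.
Moduli of all roots: 1.2500, 4.0825, 4.0825.
All moduli strictly greater than 1? Yes.
Verdict: Invertible.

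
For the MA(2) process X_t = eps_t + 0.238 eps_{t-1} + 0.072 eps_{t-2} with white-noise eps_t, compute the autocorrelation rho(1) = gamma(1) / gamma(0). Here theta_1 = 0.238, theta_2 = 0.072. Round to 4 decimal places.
\rho(1) = 0.2403

For an MA(q) process with theta_0 = 1, the autocovariance is
  gamma(k) = sigma^2 * sum_{i=0..q-k} theta_i * theta_{i+k},
and rho(k) = gamma(k) / gamma(0). Sigma^2 cancels.
  numerator   = (1)*(0.238) + (0.238)*(0.072) = 0.255136.
  denominator = (1)^2 + (0.238)^2 + (0.072)^2 = 1.061828.
  rho(1) = 0.255136 / 1.061828 = 0.2403.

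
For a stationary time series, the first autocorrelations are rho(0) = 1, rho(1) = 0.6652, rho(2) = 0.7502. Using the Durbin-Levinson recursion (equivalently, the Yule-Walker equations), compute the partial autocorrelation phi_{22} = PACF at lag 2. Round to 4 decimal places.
\phi_{22} = 0.5519

The PACF at lag k is phi_{kk}, the last component of the solution
to the Yule-Walker system G_k phi = r_k where
  (G_k)_{ij} = rho(|i - j|), (r_k)_i = rho(i), i,j = 1..k.
Equivalently, Durbin-Levinson gives phi_{kk} iteratively:
  phi_{11} = rho(1)
  phi_{kk} = [rho(k) - sum_{j=1..k-1} phi_{k-1,j} rho(k-j)]
            / [1 - sum_{j=1..k-1} phi_{k-1,j} rho(j)],
  phi_{k,j} = phi_{k-1,j} - phi_{kk} phi_{k-1,k-j},  j = 1..k-1.
Step k = 1:
  phi_11 = rho(1) = 0.6652.
Step k = 2:
  phi_22 = [rho(2) - phi_11 rho(1)] / [1 - phi_11 rho(1)] = [0.7502 - (0.6652)(0.6652)] / [1 - (0.6652)(0.6652)]
         = 0.30770896 / 0.55750896 = 0.5519.
Therefore phi_{22} = 0.5519.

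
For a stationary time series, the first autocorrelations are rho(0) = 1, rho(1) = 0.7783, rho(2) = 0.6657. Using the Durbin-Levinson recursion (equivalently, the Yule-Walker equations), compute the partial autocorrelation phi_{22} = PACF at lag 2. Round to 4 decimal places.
\phi_{22} = 0.1521

The PACF at lag k is phi_{kk}, the last component of the solution
to the Yule-Walker system G_k phi = r_k where
  (G_k)_{ij} = rho(|i - j|), (r_k)_i = rho(i), i,j = 1..k.
Equivalently, Durbin-Levinson gives phi_{kk} iteratively:
  phi_{11} = rho(1)
  phi_{kk} = [rho(k) - sum_{j=1..k-1} phi_{k-1,j} rho(k-j)]
            / [1 - sum_{j=1..k-1} phi_{k-1,j} rho(j)],
  phi_{k,j} = phi_{k-1,j} - phi_{kk} phi_{k-1,k-j},  j = 1..k-1.
Step k = 1:
  phi_11 = rho(1) = 0.7783.
Step k = 2:
  phi_22 = [rho(2) - phi_11 rho(1)] / [1 - phi_11 rho(1)] = [0.6657 - (0.7783)(0.7783)] / [1 - (0.7783)(0.7783)]
         = 0.05994911 / 0.39424911 = 0.1521.
Therefore phi_{22} = 0.1521.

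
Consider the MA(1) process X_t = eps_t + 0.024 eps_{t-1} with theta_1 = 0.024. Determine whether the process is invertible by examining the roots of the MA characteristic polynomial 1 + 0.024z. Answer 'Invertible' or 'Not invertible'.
\text{Invertible}

The MA(q) characteristic polynomial is P(z) = 1 + 0.024z.
Invertibility requires all roots to lie outside the unit circle, i.e. |z| > 1 for every root.
This is linear in z: 1 + (0.024) z = 0  =>  z = -1/(0.024) = -41.666667,  |z| = 41.666667.
Moduli of all roots: 41.6667.
All moduli strictly greater than 1? Yes.
Verdict: Invertible.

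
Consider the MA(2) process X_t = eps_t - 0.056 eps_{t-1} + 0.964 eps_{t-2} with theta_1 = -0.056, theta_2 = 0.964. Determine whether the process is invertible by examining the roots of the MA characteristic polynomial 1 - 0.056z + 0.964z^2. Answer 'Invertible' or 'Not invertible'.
\text{Invertible}

The MA(q) characteristic polynomial is P(z) = 1 - 0.056z + 0.964z^2.
Invertibility requires all roots to lie outside the unit circle, i.e. |z| > 1 for every root.
Set 1 + (-0.056) z + (0.964) z^2 = 0, i.e. a z^2 + b z + c = 0 with a = 0.964, b = -0.056, c = 1.
Discriminant D = b^2 - 4ac = (-0.056)^2 - 4*(0.964)*1 = 0.003136 - (3.856) = -3.852864.
D < 0, so the roots are the complex-conjugate pair z = (-b +/- i sqrt(-D)) / (2a) = 0.029 +/- 1.0181i.
For a conjugate pair |z|^2 = z * conj(z) = (product of roots) = c/a = 1/(0.964) = 1.037344, so |z| = sqrt(1.037344) = 1.0185 for both roots.
Moduli of all roots: 1.0185, 1.0185.
All moduli strictly greater than 1? Yes.
Verdict: Invertible.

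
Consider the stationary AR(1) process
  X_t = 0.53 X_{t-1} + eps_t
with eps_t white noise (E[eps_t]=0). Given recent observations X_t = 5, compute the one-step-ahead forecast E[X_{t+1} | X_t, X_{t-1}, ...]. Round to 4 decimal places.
E[X_{t+1} \mid \mathcal F_t] = 2.6500

For an AR(p) model X_t = c + sum_i phi_i X_{t-i} + eps_t, the
one-step-ahead conditional mean is
  E[X_{t+1} | X_t, ...] = c + sum_i phi_i X_{t+1-i}.
Substitute known values:
  E[X_{t+1} | ...] = (0.53) * (5)
                   = 2.6500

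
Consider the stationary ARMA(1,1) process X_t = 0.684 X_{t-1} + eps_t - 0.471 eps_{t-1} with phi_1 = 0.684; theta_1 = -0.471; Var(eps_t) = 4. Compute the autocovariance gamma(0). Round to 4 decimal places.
\gamma(0) = 4.3410

Multiply the model equation by X_{t-k} and take expectations. With theta_0 = psi_0 = 1 and psi_j the MA(infinity) weights, this gives
  gamma(k) - sum_i phi_i gamma(k-i) = c_k,
  c_k = sigma^2 * sum_{j=k..q} theta_j psi_{j-k}   (c_k = 0 for k > q),
using gamma(-m) = gamma(m).
psi-weights needed (psi_j = theta_j + sum_i phi_i psi_{j-i}):
  psi_1 = theta_1 + phi_1 = -0.471 + (0.684) = 0.213
Right-hand sides:
  c_0 = sigma^2 (1 + theta_1 psi_1) = 4 * (1 + (-0.471)(0.213)) = 4 * 0.899677 = 3.598708
  c_1 = sigma^2 theta_1 = 4 * (-0.471) = -1.884
  c_2 = 0
Equations for k = 0 and k = 1 (AR order 1):
  gamma(0) = phi_1 gamma(1) + c_0
  gamma(1) = phi_1 gamma(0) + c_1
Substituting the second into the first: gamma(0) (1 - phi_1^2) = c_0 + phi_1 c_1, so
  gamma(0) = (c_0 + phi_1 c_1) / (1 - phi_1^2) = (3.598708 + (0.684)(-1.884)) / (1 - (0.684)^2) = 2.310052 / 0.532144 = 4.341028.
Therefore gamma(0) = 4.3410 (to 4 decimal places).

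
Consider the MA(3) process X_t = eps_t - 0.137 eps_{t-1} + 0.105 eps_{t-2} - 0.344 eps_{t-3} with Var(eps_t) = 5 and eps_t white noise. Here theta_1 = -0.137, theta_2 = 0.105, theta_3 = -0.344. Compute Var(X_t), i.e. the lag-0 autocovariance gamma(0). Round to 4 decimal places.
\gamma(0) = 5.7407

For an MA(q) process X_t = eps_t + sum_i theta_i eps_{t-i} with
Var(eps_t) = sigma^2, the variance is
  gamma(0) = sigma^2 * (1 + sum_i theta_i^2).
  sum_i theta_i^2 = (-0.137)^2 + (0.105)^2 + (-0.344)^2 = 0.018769 + 0.011025 + 0.118336 = 0.14813.
  gamma(0) = 5 * (1 + 0.14813) = 5 * 1.14813 = 5.74065, which rounds to 5.7407.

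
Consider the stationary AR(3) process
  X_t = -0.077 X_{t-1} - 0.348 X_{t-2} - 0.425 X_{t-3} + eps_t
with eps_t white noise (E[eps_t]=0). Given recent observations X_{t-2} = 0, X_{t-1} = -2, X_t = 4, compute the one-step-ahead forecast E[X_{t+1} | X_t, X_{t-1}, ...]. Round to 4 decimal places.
E[X_{t+1} \mid \mathcal F_t] = 0.3880

For an AR(p) model X_t = c + sum_i phi_i X_{t-i} + eps_t, the
one-step-ahead conditional mean is
  E[X_{t+1} | X_t, ...] = c + sum_i phi_i X_{t+1-i}.
Substitute known values:
  E[X_{t+1} | ...] = (-0.077) * (4) + (-0.348) * (-2) + (-0.425) * (0)
                   = 0.3880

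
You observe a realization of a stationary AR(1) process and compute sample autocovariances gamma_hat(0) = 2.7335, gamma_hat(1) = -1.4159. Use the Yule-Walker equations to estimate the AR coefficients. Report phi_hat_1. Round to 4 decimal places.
\hat\phi_{1} = -0.5180

The Yule-Walker equations for an AR(p) process read, in matrix form,
  Gamma_p phi = r_p,   with   (Gamma_p)_{ij} = gamma(|i - j|),
                       (r_p)_i = gamma(i),   i,j = 1..p.
Substitute the sample gammas (Toeplitz matrix and right-hand side of size 1):
  Gamma_p = [[2.7335]]
  r_p     = [-1.4159]
With p = 1 this is the single equation gamma(0) phi_1 = gamma(1):
  phi_hat_1 = gamma(1) / gamma(0) = -1.4159 / 2.7335 = -0.5180.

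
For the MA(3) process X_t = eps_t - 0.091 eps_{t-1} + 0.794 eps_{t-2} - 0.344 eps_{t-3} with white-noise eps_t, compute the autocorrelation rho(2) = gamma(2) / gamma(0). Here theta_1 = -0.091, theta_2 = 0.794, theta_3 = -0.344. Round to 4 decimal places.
\rho(2) = 0.4697

For an MA(q) process with theta_0 = 1, the autocovariance is
  gamma(k) = sigma^2 * sum_{i=0..q-k} theta_i * theta_{i+k},
and rho(k) = gamma(k) / gamma(0). Sigma^2 cancels.
  numerator   = (1)*(0.794) + (-0.091)*(-0.344) = 0.825304.
  denominator = (1)^2 + (-0.091)^2 + (0.794)^2 + (-0.344)^2 = 1.757053.
  rho(2) = 0.825304 / 1.757053 = 0.4697.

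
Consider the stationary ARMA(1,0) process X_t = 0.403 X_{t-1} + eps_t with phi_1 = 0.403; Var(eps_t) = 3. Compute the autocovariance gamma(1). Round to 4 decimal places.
\gamma(1) = 1.4434

Multiply the model equation by X_{t-k} and take expectations. With theta_0 = psi_0 = 1 and psi_j the MA(infinity) weights, this gives
  gamma(k) - sum_i phi_i gamma(k-i) = c_k,
  c_k = sigma^2 * sum_{j=k..q} theta_j psi_{j-k}   (c_k = 0 for k > q),
using gamma(-m) = gamma(m).
Pure AR (q = 0): c_0 = sigma^2 = 3, c_k = 0 for k >= 1.
Equations for k = 0 and k = 1 (AR order 1):
  gamma(0) = phi_1 gamma(1) + c_0
  gamma(1) = phi_1 gamma(0) + c_1
Substituting the second into the first: gamma(0) (1 - phi_1^2) = c_0 + phi_1 c_1, so
  gamma(0) = c_0 / (1 - phi_1^2) = 3 / (1 - (0.403)^2) = 3 / 0.837591 = 3.5817.
  gamma(1) = phi_1 gamma(0) = (0.403)(3.5817) = 1.443425.
Therefore gamma(1) = 1.4434 (to 4 decimal places).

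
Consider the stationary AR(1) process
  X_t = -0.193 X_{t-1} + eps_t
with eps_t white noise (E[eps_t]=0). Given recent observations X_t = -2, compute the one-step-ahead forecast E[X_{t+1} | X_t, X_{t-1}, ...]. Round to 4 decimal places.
E[X_{t+1} \mid \mathcal F_t] = 0.3860

For an AR(p) model X_t = c + sum_i phi_i X_{t-i} + eps_t, the
one-step-ahead conditional mean is
  E[X_{t+1} | X_t, ...] = c + sum_i phi_i X_{t+1-i}.
Substitute known values:
  E[X_{t+1} | ...] = (-0.193) * (-2)
                   = 0.3860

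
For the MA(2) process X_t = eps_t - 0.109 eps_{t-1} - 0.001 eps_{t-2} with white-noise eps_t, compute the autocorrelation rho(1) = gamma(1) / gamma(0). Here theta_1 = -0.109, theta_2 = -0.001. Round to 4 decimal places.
\rho(1) = -0.1076

For an MA(q) process with theta_0 = 1, the autocovariance is
  gamma(k) = sigma^2 * sum_{i=0..q-k} theta_i * theta_{i+k},
and rho(k) = gamma(k) / gamma(0). Sigma^2 cancels.
  numerator   = (1)*(-0.109) + (-0.109)*(-0.001) = -0.108891.
  denominator = (1)^2 + (-0.109)^2 + (-0.001)^2 = 1.011882.
  rho(1) = -0.108891 / 1.011882 = -0.1076.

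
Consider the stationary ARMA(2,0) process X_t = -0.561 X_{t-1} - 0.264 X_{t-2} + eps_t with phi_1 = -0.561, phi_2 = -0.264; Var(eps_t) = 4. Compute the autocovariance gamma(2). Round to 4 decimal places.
\gamma(2) = -0.0804

Multiply the model equation by X_{t-k} and take expectations. With theta_0 = psi_0 = 1 and psi_j the MA(infinity) weights, this gives
  gamma(k) - sum_i phi_i gamma(k-i) = c_k,
  c_k = sigma^2 * sum_{j=k..q} theta_j psi_{j-k}   (c_k = 0 for k > q),
using gamma(-m) = gamma(m).
Pure AR (q = 0): c_0 = sigma^2 = 4, c_k = 0 for k >= 1.
Equations for k = 0, 1, 2 (AR order 2, c_2 = 0):
  (E0) gamma(0) = phi_1 gamma(1) + phi_2 gamma(2) + c_0
  (E1) gamma(1) = phi_1 gamma(0) + phi_2 gamma(1) + c_1
  (E2) gamma(2) = phi_1 gamma(1) + phi_2 gamma(0)
From (E1): gamma(1) = A gamma(0) + B with
  A = phi_1 / (1 - phi_2) = -0.561 / 1.264 = -0.443829,   B = c_1 / (1 - phi_2) = 0 / 1.264 = 0.
Insert (E2) into (E0): gamma(0) (1 - phi_2^2) = phi_1 (1 + phi_2) gamma(1) + c_0.
  phi_1 (1 + phi_2) = (-0.561)(0.736) = -0.412896,   1 - phi_2^2 = 0.930304.
Replace gamma(1) by A gamma(0) + B and collect gamma(0):
  gamma(0) [0.930304 - (-0.412896)(-0.443829)] = c_0 = 4
  gamma(0) * 0.747049 = 4
  gamma(0) = 4 / 0.747049 = 5.354403.
  gamma(1) = A gamma(0) = (-0.443829)(5.354403) = -2.37644.
  gamma(2) = phi_1 gamma(1) + phi_2 gamma(0) = (-0.561)(-2.37644) + (-0.264)(5.354403) = -0.08038.
Therefore gamma(2) = -0.0804 (to 4 decimal places).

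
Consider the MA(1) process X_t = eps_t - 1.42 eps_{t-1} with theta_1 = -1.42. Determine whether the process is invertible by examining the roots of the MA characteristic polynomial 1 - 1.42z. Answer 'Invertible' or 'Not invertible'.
\text{Not invertible}

The MA(q) characteristic polynomial is P(z) = 1 - 1.42z.
Invertibility requires all roots to lie outside the unit circle, i.e. |z| > 1 for every root.
This is linear in z: 1 + (-1.42) z = 0  =>  z = -1/(-1.42) = 0.704225,  |z| = 0.704225.
Moduli of all roots: 0.7042.
All moduli strictly greater than 1? No.
Verdict: Not invertible.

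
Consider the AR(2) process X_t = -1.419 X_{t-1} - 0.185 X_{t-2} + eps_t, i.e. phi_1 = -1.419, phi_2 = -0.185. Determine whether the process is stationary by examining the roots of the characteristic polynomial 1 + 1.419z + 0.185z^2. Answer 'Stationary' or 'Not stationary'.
\text{Not stationary}

The AR(p) characteristic polynomial is P(z) = 1 + 1.419z + 0.185z^2.
Stationarity requires all roots to lie outside the unit circle, i.e. |z| > 1 for every root.
Set 1 + (1.419) z + (0.185) z^2 = 0, i.e. a z^2 + b z + c = 0 with a = 0.185, b = 1.419, c = 1.
Discriminant D = b^2 - 4ac = (1.419)^2 - 4*(0.185)*1 = 2.013561 - (0.74) = 1.273561.
D >= 0, so the roots are real: z = (-b +/- sqrt(D)) / (2a) = (-1.419 +/- 1.128522) / (0.37).
  z_1 = (-1.419 + 1.128522) / (0.37) = -0.7851,   |z_1| = 0.7851.
  z_2 = (-1.419 - 1.128522) / (0.37) = -6.8852,   |z_2| = 6.8852.
Moduli of all roots: 0.7851, 6.8852.
All moduli strictly greater than 1? No.
Verdict: Not stationary.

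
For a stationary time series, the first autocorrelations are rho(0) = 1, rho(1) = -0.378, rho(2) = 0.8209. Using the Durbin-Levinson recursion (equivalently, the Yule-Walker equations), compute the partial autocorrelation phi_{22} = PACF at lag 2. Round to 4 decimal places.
\phi_{22} = 0.7910

The PACF at lag k is phi_{kk}, the last component of the solution
to the Yule-Walker system G_k phi = r_k where
  (G_k)_{ij} = rho(|i - j|), (r_k)_i = rho(i), i,j = 1..k.
Equivalently, Durbin-Levinson gives phi_{kk} iteratively:
  phi_{11} = rho(1)
  phi_{kk} = [rho(k) - sum_{j=1..k-1} phi_{k-1,j} rho(k-j)]
            / [1 - sum_{j=1..k-1} phi_{k-1,j} rho(j)],
  phi_{k,j} = phi_{k-1,j} - phi_{kk} phi_{k-1,k-j},  j = 1..k-1.
Step k = 1:
  phi_11 = rho(1) = -0.378.
Step k = 2:
  phi_22 = [rho(2) - phi_11 rho(1)] / [1 - phi_11 rho(1)] = [0.8209 - (-0.378)(-0.378)] / [1 - (-0.378)(-0.378)]
         = 0.678016 / 0.857116 = 0.791.
Therefore phi_{22} = 0.7910.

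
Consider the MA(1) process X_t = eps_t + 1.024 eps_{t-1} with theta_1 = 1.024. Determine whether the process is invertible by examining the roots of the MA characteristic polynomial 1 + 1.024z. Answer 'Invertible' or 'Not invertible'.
\text{Not invertible}

The MA(q) characteristic polynomial is P(z) = 1 + 1.024z.
Invertibility requires all roots to lie outside the unit circle, i.e. |z| > 1 for every root.
This is linear in z: 1 + (1.024) z = 0  =>  z = -1/(1.024) = -0.976562,  |z| = 0.976562.
Moduli of all roots: 0.9766.
All moduli strictly greater than 1? No.
Verdict: Not invertible.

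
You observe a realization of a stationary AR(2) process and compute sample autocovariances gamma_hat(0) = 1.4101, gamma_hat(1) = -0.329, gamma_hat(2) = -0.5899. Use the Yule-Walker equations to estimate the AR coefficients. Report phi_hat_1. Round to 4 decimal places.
\hat\phi_{1} = -0.3500

The Yule-Walker equations for an AR(p) process read, in matrix form,
  Gamma_p phi = r_p,   with   (Gamma_p)_{ij} = gamma(|i - j|),
                       (r_p)_i = gamma(i),   i,j = 1..p.
Substitute the sample gammas (Toeplitz matrix and right-hand side of size 2):
  Gamma_p = [[1.4101, -0.329], [-0.329, 1.4101]]
  r_p     = [-0.329, -0.5899]
Written out:
  1.4101 phi_1 - 0.329 phi_2 = -0.329
  -0.329 phi_1 + 1.4101 phi_2 = -0.5899
Solve by Cramer's rule:
  det = gamma(0)^2 - gamma(1)^2 = (1.4101)^2 - (-0.329)^2 = 1.98838201 - 0.108241 = 1.88014101
  phi_hat_1 = [gamma(1) gamma(0) - gamma(1) gamma(2)] / det = [(-0.329)(1.4101) - (-0.329)(-0.5899)] / 1.88014101 = -0.658 / 1.88014101 = -0.35
  phi_hat_2 = [gamma(0) gamma(2) - gamma(1)^2] / det = [(1.4101)(-0.5899) - (-0.329)^2] / 1.88014101 = -0.94005899 / 1.88014101 = -0.5
So phi_hat = [-0.3500, -0.5000].
Therefore phi_hat_1 = -0.3500.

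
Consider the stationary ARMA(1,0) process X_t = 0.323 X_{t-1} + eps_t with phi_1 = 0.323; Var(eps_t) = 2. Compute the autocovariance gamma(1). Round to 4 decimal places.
\gamma(1) = 0.7212

Multiply the model equation by X_{t-k} and take expectations. With theta_0 = psi_0 = 1 and psi_j the MA(infinity) weights, this gives
  gamma(k) - sum_i phi_i gamma(k-i) = c_k,
  c_k = sigma^2 * sum_{j=k..q} theta_j psi_{j-k}   (c_k = 0 for k > q),
using gamma(-m) = gamma(m).
Pure AR (q = 0): c_0 = sigma^2 = 2, c_k = 0 for k >= 1.
Equations for k = 0 and k = 1 (AR order 1):
  gamma(0) = phi_1 gamma(1) + c_0
  gamma(1) = phi_1 gamma(0) + c_1
Substituting the second into the first: gamma(0) (1 - phi_1^2) = c_0 + phi_1 c_1, so
  gamma(0) = c_0 / (1 - phi_1^2) = 2 / (1 - (0.323)^2) = 2 / 0.895671 = 2.232963.
  gamma(1) = phi_1 gamma(0) = (0.323)(2.232963) = 0.721247.
Therefore gamma(1) = 0.7212 (to 4 decimal places).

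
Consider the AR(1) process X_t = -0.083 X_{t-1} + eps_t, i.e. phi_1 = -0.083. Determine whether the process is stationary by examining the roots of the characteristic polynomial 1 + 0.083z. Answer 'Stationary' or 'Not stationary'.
\text{Stationary}

The AR(p) characteristic polynomial is P(z) = 1 + 0.083z.
Stationarity requires all roots to lie outside the unit circle, i.e. |z| > 1 for every root.
This is linear in z: 1 + (0.083) z = 0  =>  z = -1/(0.083) = -12.048193,  |z| = 12.048193.
Moduli of all roots: 12.0482.
All moduli strictly greater than 1? Yes.
Verdict: Stationary.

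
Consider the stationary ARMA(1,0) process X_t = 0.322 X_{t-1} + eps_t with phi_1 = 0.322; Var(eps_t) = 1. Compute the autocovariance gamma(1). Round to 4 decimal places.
\gamma(1) = 0.3592

Multiply the model equation by X_{t-k} and take expectations. With theta_0 = psi_0 = 1 and psi_j the MA(infinity) weights, this gives
  gamma(k) - sum_i phi_i gamma(k-i) = c_k,
  c_k = sigma^2 * sum_{j=k..q} theta_j psi_{j-k}   (c_k = 0 for k > q),
using gamma(-m) = gamma(m).
Pure AR (q = 0): c_0 = sigma^2 = 1, c_k = 0 for k >= 1.
Equations for k = 0 and k = 1 (AR order 1):
  gamma(0) = phi_1 gamma(1) + c_0
  gamma(1) = phi_1 gamma(0) + c_1
Substituting the second into the first: gamma(0) (1 - phi_1^2) = c_0 + phi_1 c_1, so
  gamma(0) = c_0 / (1 - phi_1^2) = 1 / (1 - (0.322)^2) = 1 / 0.896316 = 1.115678.
  gamma(1) = phi_1 gamma(0) = (0.322)(1.115678) = 0.359248.
Therefore gamma(1) = 0.3592 (to 4 decimal places).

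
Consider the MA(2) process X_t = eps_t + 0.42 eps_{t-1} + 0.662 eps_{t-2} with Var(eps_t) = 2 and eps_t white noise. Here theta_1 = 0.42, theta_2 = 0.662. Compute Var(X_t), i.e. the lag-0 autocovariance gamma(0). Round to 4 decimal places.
\gamma(0) = 3.2293

For an MA(q) process X_t = eps_t + sum_i theta_i eps_{t-i} with
Var(eps_t) = sigma^2, the variance is
  gamma(0) = sigma^2 * (1 + sum_i theta_i^2).
  sum_i theta_i^2 = (0.42)^2 + (0.662)^2 = 0.1764 + 0.438244 = 0.614644.
  gamma(0) = 2 * (1 + 0.614644) = 2 * 1.614644 = 3.229288, which rounds to 3.2293.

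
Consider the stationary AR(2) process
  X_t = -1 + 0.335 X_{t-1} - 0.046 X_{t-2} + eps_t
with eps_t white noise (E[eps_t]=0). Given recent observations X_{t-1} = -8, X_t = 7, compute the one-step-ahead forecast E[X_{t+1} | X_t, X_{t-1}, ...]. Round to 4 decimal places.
E[X_{t+1} \mid \mathcal F_t] = 1.7130

For an AR(p) model X_t = c + sum_i phi_i X_{t-i} + eps_t, the
one-step-ahead conditional mean is
  E[X_{t+1} | X_t, ...] = c + sum_i phi_i X_{t+1-i}.
Substitute known values:
  E[X_{t+1} | ...] = -1 + (0.335) * (7) + (-0.046) * (-8)
                   = 1.7130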